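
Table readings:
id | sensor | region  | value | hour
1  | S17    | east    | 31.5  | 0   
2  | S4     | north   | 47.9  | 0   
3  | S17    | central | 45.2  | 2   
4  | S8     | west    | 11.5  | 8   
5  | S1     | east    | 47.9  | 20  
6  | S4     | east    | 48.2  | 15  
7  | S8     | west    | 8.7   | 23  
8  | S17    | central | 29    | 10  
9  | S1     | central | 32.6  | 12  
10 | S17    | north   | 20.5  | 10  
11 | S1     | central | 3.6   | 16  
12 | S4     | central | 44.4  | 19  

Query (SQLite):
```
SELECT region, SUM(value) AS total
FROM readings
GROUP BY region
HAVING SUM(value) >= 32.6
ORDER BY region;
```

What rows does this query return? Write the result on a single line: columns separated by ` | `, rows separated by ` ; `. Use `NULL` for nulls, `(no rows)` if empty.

central | 154.8 ; east | 127.6 ; north | 68.4

Partition readings by region; compute SUM(value) within each group.
HAVING: keep groups where SUM(value) >= 32.6.
  central: ids {3, 8, 9, 11, 12} → SUM(value)=154.8
  east: ids {1, 5, 6} → SUM(value)=127.6
  north: ids {2, 10} → SUM(value)=68.4
  west: ids {4, 7} → SUM(value)=20.2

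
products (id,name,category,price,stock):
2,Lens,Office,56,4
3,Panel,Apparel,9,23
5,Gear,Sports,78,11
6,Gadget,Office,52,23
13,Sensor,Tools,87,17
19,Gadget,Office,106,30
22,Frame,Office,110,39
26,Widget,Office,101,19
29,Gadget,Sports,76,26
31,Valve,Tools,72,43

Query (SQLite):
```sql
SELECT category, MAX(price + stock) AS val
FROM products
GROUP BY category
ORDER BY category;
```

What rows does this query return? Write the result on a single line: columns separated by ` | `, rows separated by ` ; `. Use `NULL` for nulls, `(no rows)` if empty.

For each row compute price + stock.
Group by category; take MAX of the expression per group.
  Apparel: ids {3} → MAX(price + stock)=32
  Office: ids {2, 6, 19, 22, 26} → MAX(price + stock)=149
  Sports: ids {5, 29} → MAX(price + stock)=102
  Tools: ids {13, 31} → MAX(price + stock)=115

Apparel | 32 ; Office | 149 ; Sports | 102 ; Tools | 115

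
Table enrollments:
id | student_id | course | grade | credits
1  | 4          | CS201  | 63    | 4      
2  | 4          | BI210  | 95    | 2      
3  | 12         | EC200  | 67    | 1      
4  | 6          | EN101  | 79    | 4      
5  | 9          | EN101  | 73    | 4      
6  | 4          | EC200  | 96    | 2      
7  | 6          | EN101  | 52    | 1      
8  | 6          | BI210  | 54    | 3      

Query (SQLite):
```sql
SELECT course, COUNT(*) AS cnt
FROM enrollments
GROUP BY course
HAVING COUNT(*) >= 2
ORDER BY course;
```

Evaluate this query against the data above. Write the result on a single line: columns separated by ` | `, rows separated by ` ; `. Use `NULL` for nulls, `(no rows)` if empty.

BI210 | 2 ; EC200 | 2 ; EN101 | 3

Partition enrollments by course; compute COUNT(*) within each group.
HAVING: keep groups with count ≥ 2.
  BI210: ids {2, 8} → COUNT(*)=2
  CS201: ids {1} → COUNT(*)=1
  EC200: ids {3, 6} → COUNT(*)=2
  EN101: ids {4, 5, 7} → COUNT(*)=3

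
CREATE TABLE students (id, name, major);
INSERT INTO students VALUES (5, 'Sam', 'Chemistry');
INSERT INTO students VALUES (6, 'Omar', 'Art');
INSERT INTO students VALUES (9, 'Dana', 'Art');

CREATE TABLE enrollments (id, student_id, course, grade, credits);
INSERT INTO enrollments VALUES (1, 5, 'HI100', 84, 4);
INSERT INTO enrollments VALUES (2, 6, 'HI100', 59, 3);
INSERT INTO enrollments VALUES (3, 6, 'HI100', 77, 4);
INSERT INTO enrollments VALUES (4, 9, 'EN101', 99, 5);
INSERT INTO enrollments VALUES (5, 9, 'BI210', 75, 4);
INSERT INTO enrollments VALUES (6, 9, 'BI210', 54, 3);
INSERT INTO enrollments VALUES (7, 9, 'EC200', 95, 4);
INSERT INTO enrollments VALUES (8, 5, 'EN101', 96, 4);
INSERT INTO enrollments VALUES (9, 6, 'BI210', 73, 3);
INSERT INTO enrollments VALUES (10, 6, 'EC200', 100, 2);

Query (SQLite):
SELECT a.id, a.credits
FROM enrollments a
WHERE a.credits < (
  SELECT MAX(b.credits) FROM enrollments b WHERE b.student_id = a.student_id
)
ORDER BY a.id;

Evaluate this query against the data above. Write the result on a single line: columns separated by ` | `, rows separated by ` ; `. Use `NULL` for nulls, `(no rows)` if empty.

For each enrollments row a, compute MAX(credits) over rows sharing a.student_id.
Keep row a if a.credits < that per-group MAX.
  student_id=5: MAX(credits) = 4
  student_id=6: MAX(credits) = 4
  student_id=9: MAX(credits) = 5

2 | 3 ; 5 | 4 ; 6 | 3 ; 7 | 4 ; 9 | 3 ; 10 | 2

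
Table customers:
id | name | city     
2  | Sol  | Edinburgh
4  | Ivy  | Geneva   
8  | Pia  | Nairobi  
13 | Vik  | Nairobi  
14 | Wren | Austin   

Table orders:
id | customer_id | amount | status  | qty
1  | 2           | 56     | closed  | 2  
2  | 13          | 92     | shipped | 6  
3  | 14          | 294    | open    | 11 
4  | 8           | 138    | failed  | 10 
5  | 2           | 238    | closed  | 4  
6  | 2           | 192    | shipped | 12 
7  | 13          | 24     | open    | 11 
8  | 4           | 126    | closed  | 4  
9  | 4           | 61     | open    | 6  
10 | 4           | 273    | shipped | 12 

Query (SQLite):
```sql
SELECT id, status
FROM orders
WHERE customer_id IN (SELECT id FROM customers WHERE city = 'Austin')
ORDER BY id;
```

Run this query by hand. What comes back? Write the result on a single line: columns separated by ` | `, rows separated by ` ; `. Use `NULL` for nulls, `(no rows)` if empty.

3 | open

Inner query: customers.id where city = 'Austin'.
Outer: keep orders rows whose customer_id is in that set.
Inner query → {14}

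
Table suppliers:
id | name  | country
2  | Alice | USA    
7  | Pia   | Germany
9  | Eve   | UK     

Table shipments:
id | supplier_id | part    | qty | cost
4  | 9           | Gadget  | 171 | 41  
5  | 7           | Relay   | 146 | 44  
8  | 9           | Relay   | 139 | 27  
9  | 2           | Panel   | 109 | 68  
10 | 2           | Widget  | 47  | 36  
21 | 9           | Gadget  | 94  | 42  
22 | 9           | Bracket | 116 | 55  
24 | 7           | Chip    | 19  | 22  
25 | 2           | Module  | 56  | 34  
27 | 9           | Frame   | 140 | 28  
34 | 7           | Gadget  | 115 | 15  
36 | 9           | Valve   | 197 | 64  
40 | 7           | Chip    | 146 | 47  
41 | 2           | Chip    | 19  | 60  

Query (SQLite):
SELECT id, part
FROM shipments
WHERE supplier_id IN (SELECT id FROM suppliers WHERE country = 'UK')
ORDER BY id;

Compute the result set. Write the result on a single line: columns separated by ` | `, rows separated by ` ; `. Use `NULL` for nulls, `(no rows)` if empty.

Inner query: suppliers.id where country = 'UK'.
Outer: keep shipments rows whose supplier_id is in that set.
Inner query → {9}

4 | Gadget ; 8 | Relay ; 21 | Gadget ; 22 | Bracket ; 27 | Frame ; 36 | Valve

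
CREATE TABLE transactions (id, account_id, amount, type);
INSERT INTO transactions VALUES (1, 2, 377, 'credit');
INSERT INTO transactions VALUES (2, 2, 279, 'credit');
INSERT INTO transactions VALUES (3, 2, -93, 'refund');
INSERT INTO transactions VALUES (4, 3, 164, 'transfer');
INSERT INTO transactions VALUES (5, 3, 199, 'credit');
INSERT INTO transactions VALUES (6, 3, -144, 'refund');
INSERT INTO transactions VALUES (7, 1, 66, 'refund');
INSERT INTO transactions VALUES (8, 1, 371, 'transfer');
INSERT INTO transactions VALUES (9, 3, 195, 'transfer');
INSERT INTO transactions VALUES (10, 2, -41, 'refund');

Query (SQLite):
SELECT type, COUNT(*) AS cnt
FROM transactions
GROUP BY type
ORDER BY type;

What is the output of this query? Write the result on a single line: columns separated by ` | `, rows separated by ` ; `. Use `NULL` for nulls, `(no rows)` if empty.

credit | 3 ; refund | 4 ; transfer | 3

Partition transactions by type; compute COUNT(*) within each group.
  credit: ids {1, 2, 5} → COUNT(*)=3
  refund: ids {3, 6, 7, 10} → COUNT(*)=4
  transfer: ids {4, 8, 9} → COUNT(*)=3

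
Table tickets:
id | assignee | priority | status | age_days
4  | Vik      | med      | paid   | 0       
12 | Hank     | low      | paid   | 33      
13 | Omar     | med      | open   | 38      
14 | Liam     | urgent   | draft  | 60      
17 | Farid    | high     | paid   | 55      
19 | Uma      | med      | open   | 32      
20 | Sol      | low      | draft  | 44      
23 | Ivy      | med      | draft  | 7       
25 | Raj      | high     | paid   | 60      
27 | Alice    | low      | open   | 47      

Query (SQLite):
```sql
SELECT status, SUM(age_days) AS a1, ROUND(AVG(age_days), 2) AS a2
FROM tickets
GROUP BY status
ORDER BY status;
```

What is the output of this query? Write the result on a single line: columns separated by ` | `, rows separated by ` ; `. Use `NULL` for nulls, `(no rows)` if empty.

draft | 111 | 37 ; open | 117 | 39 ; paid | 148 | 37

Group tickets by status.
Per group compute: SUM(age_days), ROUND(AVG(age_days), 2).
  draft: ids {14, 20, 23} → SUM(age_days)=111, ROUND(AVG(age_days), 2)=37
  open: ids {13, 19, 27} → SUM(age_days)=117, ROUND(AVG(age_days), 2)=39
  paid: ids {4, 12, 17, 25} → SUM(age_days)=148, ROUND(AVG(age_days), 2)=37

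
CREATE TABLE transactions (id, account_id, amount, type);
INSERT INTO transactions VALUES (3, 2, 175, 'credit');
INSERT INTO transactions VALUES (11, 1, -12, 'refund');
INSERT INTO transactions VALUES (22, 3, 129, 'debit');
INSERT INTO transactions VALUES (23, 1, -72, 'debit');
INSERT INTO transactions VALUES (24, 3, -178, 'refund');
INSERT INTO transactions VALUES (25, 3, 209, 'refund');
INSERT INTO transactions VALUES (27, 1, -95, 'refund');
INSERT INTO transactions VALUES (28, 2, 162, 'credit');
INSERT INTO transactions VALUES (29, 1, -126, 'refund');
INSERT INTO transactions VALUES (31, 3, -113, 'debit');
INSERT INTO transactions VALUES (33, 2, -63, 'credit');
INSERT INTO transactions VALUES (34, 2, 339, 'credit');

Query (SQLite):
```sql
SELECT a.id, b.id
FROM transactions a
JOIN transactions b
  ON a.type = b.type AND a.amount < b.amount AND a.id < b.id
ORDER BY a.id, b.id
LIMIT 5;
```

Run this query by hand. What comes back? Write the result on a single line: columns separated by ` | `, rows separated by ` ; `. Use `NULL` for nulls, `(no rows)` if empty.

3 | 34 ; 11 | 25 ; 24 | 25 ; 24 | 27 ; 24 | 29

Pairs (a,b) with same type, a.amount < b.amount, a.id < b.id.
type groups: credit:{3,28,33,34} debit:{22,23,31} refund:{11,24,25,27,29}
Ordered by (a.id, b.id); first 5.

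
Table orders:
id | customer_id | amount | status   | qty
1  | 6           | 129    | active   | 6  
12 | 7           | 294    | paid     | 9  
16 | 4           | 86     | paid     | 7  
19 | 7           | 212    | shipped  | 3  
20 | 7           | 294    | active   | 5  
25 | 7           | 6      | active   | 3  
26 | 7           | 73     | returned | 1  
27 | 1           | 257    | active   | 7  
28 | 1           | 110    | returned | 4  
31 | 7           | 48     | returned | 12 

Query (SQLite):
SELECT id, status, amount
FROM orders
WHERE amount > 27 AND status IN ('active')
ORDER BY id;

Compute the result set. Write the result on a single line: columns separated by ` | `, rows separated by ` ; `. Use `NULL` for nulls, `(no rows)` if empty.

1 | active | 129 ; 20 | active | 294 ; 27 | active | 257

amount > 27: ids {1, 12, 16, 19, 20, 26, 27, 28, 31}
status IN ('active'): ids {1, 20, 25, 27}
Combine with AND.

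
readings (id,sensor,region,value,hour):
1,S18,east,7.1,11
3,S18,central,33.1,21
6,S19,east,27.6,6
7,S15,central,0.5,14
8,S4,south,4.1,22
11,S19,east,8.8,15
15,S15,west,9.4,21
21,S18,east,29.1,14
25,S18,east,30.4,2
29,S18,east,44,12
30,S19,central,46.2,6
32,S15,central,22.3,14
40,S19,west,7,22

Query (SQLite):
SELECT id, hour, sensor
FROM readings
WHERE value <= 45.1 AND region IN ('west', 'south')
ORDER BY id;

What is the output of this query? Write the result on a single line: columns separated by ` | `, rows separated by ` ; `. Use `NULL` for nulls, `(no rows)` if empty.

value <= 45.1: ids {1, 3, 6, 7, 8, 11, 15, 21, 25, 29, 32, 40}
region IN ('west', 'south'): ids {8, 15, 40}
Combine with AND.

8 | 22 | S4 ; 15 | 21 | S15 ; 40 | 22 | S19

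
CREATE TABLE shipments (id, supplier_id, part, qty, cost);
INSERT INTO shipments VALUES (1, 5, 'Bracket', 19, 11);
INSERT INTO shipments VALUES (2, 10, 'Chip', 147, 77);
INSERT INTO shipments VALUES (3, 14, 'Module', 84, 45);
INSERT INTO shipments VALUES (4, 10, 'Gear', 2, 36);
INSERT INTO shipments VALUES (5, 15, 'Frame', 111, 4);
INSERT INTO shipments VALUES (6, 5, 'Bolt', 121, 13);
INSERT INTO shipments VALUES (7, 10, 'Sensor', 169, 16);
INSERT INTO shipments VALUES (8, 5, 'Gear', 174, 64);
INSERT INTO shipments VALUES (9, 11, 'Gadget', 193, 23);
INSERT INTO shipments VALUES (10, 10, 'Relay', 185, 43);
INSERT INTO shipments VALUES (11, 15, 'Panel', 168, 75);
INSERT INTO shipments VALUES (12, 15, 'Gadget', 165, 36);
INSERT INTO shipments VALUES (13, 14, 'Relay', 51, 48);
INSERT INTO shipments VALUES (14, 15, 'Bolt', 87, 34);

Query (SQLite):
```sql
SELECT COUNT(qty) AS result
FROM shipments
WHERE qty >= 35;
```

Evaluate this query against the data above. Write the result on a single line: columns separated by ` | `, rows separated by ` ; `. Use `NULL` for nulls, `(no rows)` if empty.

Rows where qty >= 35 → qty values: [147, 84, 111, 121, 169, 174, 193, 185, 168, 165, 51, 87].
COUNT(qty) counts non-NULL values → 12.

12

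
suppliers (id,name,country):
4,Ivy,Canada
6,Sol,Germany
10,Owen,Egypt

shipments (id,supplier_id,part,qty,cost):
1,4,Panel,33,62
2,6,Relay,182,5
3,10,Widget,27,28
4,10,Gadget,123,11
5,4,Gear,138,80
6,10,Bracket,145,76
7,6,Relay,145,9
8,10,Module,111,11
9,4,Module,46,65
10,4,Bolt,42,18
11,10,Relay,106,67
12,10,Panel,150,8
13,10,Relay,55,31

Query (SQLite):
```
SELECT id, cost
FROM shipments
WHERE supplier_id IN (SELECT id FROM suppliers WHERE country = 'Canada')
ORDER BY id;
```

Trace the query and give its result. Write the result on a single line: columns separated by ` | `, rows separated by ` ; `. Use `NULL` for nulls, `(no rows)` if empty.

1 | 62 ; 5 | 80 ; 9 | 65 ; 10 | 18

Inner query: suppliers.id where country = 'Canada'.
Outer: keep shipments rows whose supplier_id is in that set.
Inner query → {4}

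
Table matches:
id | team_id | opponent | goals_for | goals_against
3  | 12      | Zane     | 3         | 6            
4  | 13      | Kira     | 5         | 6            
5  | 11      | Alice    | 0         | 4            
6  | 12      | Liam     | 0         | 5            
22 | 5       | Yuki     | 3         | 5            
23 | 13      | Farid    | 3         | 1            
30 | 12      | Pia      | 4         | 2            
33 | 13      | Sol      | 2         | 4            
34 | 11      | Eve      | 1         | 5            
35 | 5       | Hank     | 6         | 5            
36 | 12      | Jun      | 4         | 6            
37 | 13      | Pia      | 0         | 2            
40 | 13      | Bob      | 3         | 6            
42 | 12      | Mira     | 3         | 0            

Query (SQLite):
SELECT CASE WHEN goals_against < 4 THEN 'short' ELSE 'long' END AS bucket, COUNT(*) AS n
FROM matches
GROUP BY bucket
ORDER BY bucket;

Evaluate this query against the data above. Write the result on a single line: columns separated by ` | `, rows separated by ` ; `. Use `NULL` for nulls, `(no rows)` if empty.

Bucket rows by goals_against < 4 → 'short' else 'long'; count each bucket.

long | 10 ; short | 4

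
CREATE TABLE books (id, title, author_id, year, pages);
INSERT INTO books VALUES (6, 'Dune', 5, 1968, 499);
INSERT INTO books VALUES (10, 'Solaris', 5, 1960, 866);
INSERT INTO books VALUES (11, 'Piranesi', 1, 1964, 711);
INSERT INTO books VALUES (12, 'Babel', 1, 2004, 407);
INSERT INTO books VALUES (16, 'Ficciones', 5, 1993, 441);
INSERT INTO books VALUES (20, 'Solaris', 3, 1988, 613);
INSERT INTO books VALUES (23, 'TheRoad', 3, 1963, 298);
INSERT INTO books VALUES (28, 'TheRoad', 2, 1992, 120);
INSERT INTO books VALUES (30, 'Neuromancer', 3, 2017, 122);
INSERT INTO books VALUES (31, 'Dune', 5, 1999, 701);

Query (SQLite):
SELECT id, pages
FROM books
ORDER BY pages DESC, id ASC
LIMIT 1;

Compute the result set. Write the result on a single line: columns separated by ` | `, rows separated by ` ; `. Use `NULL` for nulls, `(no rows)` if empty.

Sort by pages desc, tiebreak id asc: (866, id=10), (711, id=11), (701, id=31), (613, id=20) …. Take first 1.

10 | 866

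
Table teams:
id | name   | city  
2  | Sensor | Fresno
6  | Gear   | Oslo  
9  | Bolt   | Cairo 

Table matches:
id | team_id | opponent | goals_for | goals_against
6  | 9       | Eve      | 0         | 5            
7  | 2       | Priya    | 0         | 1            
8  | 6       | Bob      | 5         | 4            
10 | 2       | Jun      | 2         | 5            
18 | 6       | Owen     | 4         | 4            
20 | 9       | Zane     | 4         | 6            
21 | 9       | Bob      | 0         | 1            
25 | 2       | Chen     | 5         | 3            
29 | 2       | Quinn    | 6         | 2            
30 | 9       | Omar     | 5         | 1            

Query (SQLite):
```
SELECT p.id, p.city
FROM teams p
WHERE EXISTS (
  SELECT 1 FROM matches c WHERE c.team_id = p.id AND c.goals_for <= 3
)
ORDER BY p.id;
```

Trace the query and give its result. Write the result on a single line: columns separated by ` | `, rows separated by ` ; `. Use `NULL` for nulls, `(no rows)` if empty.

2 | Fresno ; 9 | Cairo

For each teams row, check whether any matches with matching team_id has goals_for <= 3.
Keep rows where that is true.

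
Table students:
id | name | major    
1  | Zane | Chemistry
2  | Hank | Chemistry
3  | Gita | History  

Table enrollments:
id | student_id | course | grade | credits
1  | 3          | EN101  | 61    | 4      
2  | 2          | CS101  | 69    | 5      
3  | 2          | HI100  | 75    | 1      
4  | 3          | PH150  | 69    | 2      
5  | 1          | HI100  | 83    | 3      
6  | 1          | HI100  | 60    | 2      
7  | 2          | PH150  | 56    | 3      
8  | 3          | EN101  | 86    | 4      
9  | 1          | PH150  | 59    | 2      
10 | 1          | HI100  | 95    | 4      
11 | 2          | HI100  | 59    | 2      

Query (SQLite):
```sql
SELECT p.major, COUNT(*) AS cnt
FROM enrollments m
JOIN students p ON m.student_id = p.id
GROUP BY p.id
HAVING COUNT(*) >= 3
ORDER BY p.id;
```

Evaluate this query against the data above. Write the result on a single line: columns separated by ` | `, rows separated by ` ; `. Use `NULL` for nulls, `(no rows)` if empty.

Join each enrollments row to its students via student_id.
Group joined rows by students.id; compute COUNT(*) per group.
HAVING: keep groups with count ≥ 3.
  1: ids {5, 6, 9, 10} → COUNT(*)=4
  2: ids {2, 3, 7, 11} → COUNT(*)=4
  3: ids {1, 4, 8} → COUNT(*)=3

Chemistry | 4 ; Chemistry | 4 ; History | 3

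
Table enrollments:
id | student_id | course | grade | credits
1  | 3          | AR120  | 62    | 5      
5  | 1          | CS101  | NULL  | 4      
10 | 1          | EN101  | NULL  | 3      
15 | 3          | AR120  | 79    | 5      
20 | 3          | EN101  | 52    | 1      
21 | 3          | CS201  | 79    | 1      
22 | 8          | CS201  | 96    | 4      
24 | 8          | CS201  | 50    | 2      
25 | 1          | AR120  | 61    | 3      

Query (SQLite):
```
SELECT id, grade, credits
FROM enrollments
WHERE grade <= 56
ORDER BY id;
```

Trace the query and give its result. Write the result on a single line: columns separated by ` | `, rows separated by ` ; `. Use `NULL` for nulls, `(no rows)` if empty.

grade <= 56: ids {20, 24}

20 | 52 | 1 ; 24 | 50 | 2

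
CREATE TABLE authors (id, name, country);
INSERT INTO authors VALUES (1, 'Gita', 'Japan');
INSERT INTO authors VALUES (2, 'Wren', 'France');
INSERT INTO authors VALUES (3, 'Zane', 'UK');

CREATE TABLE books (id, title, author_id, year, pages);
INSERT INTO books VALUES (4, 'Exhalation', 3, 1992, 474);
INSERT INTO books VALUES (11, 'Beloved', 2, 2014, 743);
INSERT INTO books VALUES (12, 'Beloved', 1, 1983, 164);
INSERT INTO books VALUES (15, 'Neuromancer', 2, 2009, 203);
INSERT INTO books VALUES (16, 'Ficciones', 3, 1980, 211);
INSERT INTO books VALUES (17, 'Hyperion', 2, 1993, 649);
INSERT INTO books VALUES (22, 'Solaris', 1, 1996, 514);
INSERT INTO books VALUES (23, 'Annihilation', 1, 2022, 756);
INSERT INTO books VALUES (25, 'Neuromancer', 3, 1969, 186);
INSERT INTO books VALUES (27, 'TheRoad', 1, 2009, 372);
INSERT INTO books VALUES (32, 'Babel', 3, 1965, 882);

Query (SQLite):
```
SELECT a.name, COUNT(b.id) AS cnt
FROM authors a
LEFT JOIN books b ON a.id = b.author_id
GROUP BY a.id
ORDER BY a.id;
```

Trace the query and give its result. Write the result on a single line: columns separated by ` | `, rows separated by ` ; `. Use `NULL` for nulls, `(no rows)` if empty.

LEFT JOIN keeps every authors row; unmatched ones get NULL for books columns.
Group by authors.id and compute COUNT(b.id). COUNT(col) of an all-NULL group is 0.
  1: ids {12, 22, 23, 27} → COUNT(b.id)=4
  2: ids {11, 15, 17} → COUNT(b.id)=3
  3: ids {4, 16, 25, 32} → COUNT(b.id)=4

Gita | 4 ; Wren | 3 ; Zane | 4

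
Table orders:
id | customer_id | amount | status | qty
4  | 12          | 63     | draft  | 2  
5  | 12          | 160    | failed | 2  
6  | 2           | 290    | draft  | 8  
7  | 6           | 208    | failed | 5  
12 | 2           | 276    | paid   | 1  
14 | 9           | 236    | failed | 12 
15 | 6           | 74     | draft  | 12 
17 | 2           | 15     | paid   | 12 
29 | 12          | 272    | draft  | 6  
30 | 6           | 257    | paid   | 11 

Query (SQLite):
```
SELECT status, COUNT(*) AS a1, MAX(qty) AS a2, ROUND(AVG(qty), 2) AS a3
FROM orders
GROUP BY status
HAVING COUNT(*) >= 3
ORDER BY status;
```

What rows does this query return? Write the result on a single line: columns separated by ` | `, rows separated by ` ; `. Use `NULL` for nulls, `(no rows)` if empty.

Group orders by status.
Per group compute: COUNT(*), MAX(qty), ROUND(AVG(qty), 2).
HAVING: drop groups with fewer than 3 rows.
  draft: ids {4, 6, 15, 29} → COUNT(*)=4, MAX(qty)=12, ROUND(AVG(qty), 2)=7
  failed: ids {5, 7, 14} → COUNT(*)=3, MAX(qty)=12, ROUND(AVG(qty), 2)=6.33
  paid: ids {12, 17, 30} → COUNT(*)=3, MAX(qty)=12, ROUND(AVG(qty), 2)=8

draft | 4 | 12 | 7 ; failed | 3 | 12 | 6.33 ; paid | 3 | 12 | 8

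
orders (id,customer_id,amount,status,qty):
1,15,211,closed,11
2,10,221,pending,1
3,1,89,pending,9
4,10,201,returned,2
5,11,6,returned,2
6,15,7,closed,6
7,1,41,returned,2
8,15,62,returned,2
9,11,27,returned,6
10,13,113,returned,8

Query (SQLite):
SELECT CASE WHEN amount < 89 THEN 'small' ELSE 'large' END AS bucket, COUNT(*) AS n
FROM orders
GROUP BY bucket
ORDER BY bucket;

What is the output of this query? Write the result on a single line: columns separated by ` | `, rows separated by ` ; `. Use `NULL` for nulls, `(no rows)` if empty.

Bucket rows by amount < 89 → 'small' else 'large'; count each bucket.

large | 5 ; small | 5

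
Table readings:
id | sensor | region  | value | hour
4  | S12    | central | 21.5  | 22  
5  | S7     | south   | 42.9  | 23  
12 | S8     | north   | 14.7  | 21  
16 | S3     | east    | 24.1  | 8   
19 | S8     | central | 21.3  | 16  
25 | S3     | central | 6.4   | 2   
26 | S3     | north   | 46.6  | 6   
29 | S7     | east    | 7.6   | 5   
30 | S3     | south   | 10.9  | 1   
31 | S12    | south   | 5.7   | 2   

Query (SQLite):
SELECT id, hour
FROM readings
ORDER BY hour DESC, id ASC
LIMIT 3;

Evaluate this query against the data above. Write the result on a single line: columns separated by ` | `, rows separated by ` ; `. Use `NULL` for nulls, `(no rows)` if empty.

5 | 23 ; 4 | 22 ; 12 | 21

Sort by hour desc, tiebreak id asc: (23, id=5), (22, id=4), (21, id=12), (16, id=19), (8, id=16), (6, id=26) …. Take first 3.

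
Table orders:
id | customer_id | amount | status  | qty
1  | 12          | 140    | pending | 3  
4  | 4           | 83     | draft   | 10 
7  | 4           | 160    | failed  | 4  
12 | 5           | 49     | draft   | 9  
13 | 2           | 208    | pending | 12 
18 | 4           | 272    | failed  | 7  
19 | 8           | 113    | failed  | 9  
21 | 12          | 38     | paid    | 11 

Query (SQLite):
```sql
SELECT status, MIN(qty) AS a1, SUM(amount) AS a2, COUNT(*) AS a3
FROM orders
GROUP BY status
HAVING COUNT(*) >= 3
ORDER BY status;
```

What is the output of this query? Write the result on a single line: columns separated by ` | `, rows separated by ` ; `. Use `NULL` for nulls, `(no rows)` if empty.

failed | 4 | 545 | 3

Group orders by status.
Per group compute: MIN(qty), SUM(amount), COUNT(*).
HAVING: drop groups with fewer than 3 rows.
  draft: ids {4, 12} → MIN(qty)=9, SUM(amount)=132, COUNT(*)=2
  failed: ids {7, 18, 19} → MIN(qty)=4, SUM(amount)=545, COUNT(*)=3
  paid: ids {21} → MIN(qty)=11, SUM(amount)=38, COUNT(*)=1
  pending: ids {1, 13} → MIN(qty)=3, SUM(amount)=348, COUNT(*)=2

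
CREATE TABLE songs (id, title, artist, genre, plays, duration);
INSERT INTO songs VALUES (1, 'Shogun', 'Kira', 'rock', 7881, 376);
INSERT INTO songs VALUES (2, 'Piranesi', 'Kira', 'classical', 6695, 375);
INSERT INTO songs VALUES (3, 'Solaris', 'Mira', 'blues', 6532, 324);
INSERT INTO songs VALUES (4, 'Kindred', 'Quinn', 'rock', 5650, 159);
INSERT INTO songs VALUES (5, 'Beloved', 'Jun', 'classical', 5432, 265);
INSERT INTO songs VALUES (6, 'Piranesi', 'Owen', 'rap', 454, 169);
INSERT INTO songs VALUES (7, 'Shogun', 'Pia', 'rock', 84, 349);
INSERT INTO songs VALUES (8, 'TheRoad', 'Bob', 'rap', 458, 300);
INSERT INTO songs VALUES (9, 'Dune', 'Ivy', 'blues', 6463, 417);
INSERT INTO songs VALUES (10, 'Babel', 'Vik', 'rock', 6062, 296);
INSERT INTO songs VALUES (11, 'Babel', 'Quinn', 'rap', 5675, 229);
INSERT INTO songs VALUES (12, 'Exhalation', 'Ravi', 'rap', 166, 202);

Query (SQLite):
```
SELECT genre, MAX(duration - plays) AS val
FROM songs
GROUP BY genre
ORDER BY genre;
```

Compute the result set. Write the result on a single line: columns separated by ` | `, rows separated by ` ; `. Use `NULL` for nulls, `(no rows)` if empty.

blues | -6046 ; classical | -5167 ; rap | 36 ; rock | 265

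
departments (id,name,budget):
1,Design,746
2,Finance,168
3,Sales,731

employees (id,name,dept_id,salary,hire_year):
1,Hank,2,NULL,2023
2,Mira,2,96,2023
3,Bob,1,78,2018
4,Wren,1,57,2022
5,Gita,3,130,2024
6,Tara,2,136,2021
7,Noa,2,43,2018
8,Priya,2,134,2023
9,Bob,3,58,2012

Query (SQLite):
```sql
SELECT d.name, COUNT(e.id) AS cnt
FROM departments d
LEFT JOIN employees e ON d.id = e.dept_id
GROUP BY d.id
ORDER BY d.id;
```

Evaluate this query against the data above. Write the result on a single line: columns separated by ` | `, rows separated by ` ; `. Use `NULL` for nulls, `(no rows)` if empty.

Design | 2 ; Finance | 5 ; Sales | 2

LEFT JOIN keeps every departments row; unmatched ones get NULL for employees columns.
Group by departments.id and compute COUNT(e.id). COUNT(col) of an all-NULL group is 0.
  1: ids {3, 4} → COUNT(e.id)=2
  2: ids {1, 2, 6, 7, 8} → COUNT(e.id)=5
  3: ids {5, 9} → COUNT(e.id)=2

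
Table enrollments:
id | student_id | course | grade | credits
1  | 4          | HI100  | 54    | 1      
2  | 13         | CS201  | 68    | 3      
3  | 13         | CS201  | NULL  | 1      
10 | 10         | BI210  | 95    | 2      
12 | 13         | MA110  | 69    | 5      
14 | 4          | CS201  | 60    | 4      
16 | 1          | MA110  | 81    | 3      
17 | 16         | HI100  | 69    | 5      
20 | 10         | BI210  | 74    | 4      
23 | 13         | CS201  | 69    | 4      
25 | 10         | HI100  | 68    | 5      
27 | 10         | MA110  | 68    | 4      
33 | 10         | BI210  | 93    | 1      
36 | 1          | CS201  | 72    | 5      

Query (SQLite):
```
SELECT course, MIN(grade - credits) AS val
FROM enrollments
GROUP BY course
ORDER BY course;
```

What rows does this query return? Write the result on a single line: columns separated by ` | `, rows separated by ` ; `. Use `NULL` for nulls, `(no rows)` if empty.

BI210 | 70 ; CS201 | 56 ; HI100 | 53 ; MA110 | 64

For each row compute grade - credits.
Group by course; take MIN of the expression per group.
  BI210: ids {10, 20, 33} → MIN(grade - credits)=70
  CS201: ids {2, 3, 14, 23, 36} → MIN(grade - credits)=56
  HI100: ids {1, 17, 25} → MIN(grade - credits)=53
  MA110: ids {12, 16, 27} → MIN(grade - credits)=64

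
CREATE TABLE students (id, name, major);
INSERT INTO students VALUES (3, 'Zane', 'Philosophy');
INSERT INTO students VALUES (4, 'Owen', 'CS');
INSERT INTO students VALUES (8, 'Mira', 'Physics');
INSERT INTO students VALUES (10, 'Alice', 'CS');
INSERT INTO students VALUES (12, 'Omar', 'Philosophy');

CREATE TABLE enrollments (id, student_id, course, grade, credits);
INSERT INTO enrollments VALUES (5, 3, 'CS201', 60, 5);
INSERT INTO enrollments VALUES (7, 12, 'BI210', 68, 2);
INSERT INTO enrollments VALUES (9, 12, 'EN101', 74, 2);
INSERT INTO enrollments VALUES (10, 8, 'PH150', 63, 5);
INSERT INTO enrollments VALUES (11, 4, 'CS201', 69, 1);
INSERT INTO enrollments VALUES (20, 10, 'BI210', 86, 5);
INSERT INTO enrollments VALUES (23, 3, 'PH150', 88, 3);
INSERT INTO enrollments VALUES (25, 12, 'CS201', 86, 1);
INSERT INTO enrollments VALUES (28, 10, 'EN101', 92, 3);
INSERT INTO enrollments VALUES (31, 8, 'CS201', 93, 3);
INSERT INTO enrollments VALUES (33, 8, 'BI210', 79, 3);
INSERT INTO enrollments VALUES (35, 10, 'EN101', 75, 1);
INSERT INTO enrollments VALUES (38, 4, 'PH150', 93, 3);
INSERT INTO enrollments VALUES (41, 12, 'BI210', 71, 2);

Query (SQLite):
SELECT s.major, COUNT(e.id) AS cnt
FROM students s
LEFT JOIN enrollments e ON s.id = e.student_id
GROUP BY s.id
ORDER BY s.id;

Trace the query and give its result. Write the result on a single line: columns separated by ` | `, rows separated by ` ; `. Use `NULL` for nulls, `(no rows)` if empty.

LEFT JOIN keeps every students row; unmatched ones get NULL for enrollments columns.
Group by students.id and compute COUNT(e.id). COUNT(col) of an all-NULL group is 0.
  3: ids {5, 23} → COUNT(e.id)=2
  4: ids {11, 38} → COUNT(e.id)=2
  8: ids {10, 31, 33} → COUNT(e.id)=3
  10: ids {20, 28, 35} → COUNT(e.id)=3
  12: ids {7, 9, 25, 41} → COUNT(e.id)=4

Philosophy | 2 ; CS | 2 ; Physics | 3 ; CS | 3 ; Philosophy | 4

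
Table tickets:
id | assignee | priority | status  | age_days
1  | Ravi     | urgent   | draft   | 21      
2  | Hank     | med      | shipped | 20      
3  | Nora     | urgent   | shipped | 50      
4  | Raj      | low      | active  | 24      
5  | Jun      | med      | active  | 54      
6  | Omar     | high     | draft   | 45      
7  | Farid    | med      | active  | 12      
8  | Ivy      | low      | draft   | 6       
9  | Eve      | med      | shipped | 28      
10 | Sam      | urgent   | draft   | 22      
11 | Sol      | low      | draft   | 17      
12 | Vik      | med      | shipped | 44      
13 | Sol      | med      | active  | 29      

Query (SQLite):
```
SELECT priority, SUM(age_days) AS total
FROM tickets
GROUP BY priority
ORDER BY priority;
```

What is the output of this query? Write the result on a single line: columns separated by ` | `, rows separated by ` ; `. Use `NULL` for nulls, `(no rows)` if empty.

high | 45 ; low | 47 ; med | 187 ; urgent | 93

Partition tickets by priority; compute SUM(age_days) within each group.
  high: ids {6} → SUM(age_days)=45
  low: ids {4, 8, 11} → SUM(age_days)=47
  med: ids {2, 5, 7, 9, 12, 13} → SUM(age_days)=187
  urgent: ids {1, 3, 10} → SUM(age_days)=93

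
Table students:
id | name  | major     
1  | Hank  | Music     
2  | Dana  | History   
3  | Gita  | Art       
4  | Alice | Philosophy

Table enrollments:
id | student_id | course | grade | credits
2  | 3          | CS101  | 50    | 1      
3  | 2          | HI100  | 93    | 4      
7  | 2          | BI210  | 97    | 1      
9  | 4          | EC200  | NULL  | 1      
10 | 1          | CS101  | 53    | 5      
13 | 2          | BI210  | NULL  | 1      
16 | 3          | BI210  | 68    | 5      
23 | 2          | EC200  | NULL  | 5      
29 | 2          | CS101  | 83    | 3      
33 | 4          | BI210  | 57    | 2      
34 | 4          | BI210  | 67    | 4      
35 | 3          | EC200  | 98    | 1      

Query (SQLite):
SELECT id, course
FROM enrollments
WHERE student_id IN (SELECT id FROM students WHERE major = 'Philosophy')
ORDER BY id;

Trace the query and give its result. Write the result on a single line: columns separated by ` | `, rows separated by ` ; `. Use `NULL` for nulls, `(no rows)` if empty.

Inner query: students.id where major = 'Philosophy'.
Outer: keep enrollments rows whose student_id is in that set.
Inner query → {4}

9 | EC200 ; 33 | BI210 ; 34 | BI210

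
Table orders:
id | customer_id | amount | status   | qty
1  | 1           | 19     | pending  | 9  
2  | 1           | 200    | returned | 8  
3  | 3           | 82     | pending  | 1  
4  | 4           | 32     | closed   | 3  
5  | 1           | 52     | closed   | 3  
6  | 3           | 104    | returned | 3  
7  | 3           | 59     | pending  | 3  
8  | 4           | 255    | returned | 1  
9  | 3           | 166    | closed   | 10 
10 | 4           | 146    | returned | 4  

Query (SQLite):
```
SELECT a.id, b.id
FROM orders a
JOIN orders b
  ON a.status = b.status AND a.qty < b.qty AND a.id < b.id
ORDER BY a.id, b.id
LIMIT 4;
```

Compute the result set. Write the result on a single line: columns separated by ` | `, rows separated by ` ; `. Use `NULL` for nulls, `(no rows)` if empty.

Pairs (a,b) with same status, a.qty < b.qty, a.id < b.id.
status groups: closed:{4,5,9} pending:{1,3,7} returned:{2,6,8,10}
Ordered by (a.id, b.id); first 4.

3 | 7 ; 4 | 9 ; 5 | 9 ; 6 | 10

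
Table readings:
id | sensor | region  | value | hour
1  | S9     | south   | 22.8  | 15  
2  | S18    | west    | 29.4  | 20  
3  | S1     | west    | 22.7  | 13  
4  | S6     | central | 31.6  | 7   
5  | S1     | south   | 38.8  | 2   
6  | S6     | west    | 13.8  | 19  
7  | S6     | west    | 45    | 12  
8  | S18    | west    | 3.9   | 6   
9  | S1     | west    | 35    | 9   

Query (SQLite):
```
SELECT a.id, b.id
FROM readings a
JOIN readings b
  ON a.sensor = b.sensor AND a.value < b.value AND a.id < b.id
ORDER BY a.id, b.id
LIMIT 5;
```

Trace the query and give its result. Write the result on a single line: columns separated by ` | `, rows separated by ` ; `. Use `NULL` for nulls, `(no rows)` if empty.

Pairs (a,b) with same sensor, a.value < b.value, a.id < b.id.
sensor groups: S1:{3,5,9} S18:{2,8} S6:{4,6,7} S9:{1}
Ordered by (a.id, b.id); first 5.

3 | 5 ; 3 | 9 ; 4 | 7 ; 6 | 7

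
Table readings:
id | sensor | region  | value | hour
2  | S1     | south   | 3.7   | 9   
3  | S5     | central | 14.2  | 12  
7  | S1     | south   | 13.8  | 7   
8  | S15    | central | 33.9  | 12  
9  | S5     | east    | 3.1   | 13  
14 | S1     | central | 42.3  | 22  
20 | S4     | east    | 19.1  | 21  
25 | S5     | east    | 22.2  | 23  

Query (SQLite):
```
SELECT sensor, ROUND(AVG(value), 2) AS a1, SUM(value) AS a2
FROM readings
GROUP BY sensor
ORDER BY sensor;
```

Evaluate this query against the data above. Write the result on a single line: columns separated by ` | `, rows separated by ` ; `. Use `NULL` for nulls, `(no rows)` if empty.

Group readings by sensor.
Per group compute: ROUND(AVG(value), 2), SUM(value).
  S1: ids {2, 7, 14} → ROUND(AVG(value), 2)=19.93, SUM(value)=59.8
  S15: ids {8} → ROUND(AVG(value), 2)=33.9, SUM(value)=33.9
  S4: ids {20} → ROUND(AVG(value), 2)=19.1, SUM(value)=19.1
  S5: ids {3, 9, 25} → ROUND(AVG(value), 2)=13.17, SUM(value)=39.5

S1 | 19.93 | 59.8 ; S15 | 33.9 | 33.9 ; S4 | 19.1 | 19.1 ; S5 | 13.17 | 39.5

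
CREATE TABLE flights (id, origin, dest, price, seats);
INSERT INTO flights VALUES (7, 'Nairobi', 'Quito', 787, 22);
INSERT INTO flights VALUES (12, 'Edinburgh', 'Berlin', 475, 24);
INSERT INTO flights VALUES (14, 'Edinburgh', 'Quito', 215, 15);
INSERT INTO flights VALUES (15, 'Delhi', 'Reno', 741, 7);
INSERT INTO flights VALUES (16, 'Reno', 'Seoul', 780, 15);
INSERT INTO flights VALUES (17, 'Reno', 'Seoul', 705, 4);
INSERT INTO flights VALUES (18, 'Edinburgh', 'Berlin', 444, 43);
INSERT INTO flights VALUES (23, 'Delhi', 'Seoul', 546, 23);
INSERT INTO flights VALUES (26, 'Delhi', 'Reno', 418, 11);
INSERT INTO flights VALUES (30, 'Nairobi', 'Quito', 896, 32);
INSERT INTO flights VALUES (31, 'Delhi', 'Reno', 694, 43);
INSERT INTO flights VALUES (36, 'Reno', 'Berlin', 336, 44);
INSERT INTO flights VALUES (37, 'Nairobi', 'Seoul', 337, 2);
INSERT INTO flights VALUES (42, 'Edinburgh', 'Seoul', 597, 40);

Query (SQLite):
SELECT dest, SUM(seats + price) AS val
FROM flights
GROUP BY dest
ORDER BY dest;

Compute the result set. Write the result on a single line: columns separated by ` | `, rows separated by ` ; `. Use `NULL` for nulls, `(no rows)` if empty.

For each row compute seats + price.
Group by dest; take SUM of the expression per group.
  Berlin: ids {12, 18, 36} → SUM(seats + price)=1366
  Quito: ids {7, 14, 30} → SUM(seats + price)=1967
  Reno: ids {15, 26, 31} → SUM(seats + price)=1914
  Seoul: ids {16, 17, 23, 37, 42} → SUM(seats + price)=3049

Berlin | 1366 ; Quito | 1967 ; Reno | 1914 ; Seoul | 3049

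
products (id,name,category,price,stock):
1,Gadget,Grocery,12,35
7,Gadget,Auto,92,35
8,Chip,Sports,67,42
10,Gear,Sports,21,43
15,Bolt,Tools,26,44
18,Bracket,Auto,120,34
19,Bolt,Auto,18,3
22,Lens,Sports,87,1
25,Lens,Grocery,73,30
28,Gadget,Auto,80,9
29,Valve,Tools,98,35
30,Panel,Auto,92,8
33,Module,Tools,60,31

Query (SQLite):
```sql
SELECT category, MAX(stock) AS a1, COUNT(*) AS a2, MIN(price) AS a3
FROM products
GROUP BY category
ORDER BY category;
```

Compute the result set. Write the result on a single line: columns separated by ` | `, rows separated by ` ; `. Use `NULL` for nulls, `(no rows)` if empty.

Auto | 35 | 5 | 18 ; Grocery | 35 | 2 | 12 ; Sports | 43 | 3 | 21 ; Tools | 44 | 3 | 26

Group products by category.
Per group compute: MAX(stock), COUNT(*), MIN(price).
  Auto: ids {7, 18, 19, 28, 30} → MAX(stock)=35, COUNT(*)=5, MIN(price)=18
  Grocery: ids {1, 25} → MAX(stock)=35, COUNT(*)=2, MIN(price)=12
  Sports: ids {8, 10, 22} → MAX(stock)=43, COUNT(*)=3, MIN(price)=21
  Tools: ids {15, 29, 33} → MAX(stock)=44, COUNT(*)=3, MIN(price)=26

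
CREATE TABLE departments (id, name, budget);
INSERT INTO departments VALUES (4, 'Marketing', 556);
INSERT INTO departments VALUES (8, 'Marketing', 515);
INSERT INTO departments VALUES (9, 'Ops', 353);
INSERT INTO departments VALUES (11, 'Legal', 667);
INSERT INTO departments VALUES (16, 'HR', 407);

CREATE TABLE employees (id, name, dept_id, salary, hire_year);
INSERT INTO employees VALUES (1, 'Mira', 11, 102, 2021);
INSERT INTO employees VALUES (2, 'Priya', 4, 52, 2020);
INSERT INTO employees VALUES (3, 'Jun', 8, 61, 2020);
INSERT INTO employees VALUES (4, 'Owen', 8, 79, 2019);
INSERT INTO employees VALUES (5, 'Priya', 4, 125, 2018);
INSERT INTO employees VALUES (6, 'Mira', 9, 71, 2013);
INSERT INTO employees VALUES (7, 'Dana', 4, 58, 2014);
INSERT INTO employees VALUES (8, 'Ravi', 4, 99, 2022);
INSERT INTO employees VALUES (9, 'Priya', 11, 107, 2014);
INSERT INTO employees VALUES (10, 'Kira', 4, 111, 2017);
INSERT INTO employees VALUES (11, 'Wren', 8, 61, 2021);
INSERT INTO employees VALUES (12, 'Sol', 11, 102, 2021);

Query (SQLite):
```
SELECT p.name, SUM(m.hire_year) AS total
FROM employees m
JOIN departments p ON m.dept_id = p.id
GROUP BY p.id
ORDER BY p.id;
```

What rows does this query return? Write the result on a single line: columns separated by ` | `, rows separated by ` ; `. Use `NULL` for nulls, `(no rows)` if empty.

Join each employees row to its departments via dept_id.
Group joined rows by departments.id; compute SUM(m.hire_year) per group.
  4: ids {2, 5, 7, 8, 10} → SUM(m.hire_year)=10091
  8: ids {3, 4, 11} → SUM(m.hire_year)=6060
  9: ids {6} → SUM(m.hire_year)=2013
  11: ids {1, 9, 12} → SUM(m.hire_year)=6056

Marketing | 10091 ; Marketing | 6060 ; Ops | 2013 ; Legal | 6056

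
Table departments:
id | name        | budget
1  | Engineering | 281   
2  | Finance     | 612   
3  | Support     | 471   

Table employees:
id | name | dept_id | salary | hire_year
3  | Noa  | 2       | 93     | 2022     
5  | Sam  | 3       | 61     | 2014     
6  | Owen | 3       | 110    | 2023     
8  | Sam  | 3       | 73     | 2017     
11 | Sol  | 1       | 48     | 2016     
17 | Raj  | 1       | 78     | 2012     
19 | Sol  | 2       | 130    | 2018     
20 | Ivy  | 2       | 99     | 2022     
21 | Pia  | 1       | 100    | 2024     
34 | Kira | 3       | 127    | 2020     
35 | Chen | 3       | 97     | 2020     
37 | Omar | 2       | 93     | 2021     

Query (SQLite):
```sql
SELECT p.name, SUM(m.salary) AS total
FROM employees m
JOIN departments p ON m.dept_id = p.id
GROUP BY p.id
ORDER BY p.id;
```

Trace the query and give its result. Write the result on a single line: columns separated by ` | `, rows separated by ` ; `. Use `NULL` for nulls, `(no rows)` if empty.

Join each employees row to its departments via dept_id.
Group joined rows by departments.id; compute SUM(m.salary) per group.
  1: ids {11, 17, 21} → SUM(m.salary)=226
  2: ids {3, 19, 20, 37} → SUM(m.salary)=415
  3: ids {5, 6, 8, 34, 35} → SUM(m.salary)=468

Engineering | 226 ; Finance | 415 ; Support | 468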